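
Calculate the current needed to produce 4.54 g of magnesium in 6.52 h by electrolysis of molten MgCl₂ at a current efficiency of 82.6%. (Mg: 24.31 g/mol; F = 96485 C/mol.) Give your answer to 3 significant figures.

n(Mg) = 4.54 / 24.31 = 0.1868 mol
Mg²⁺ + 2e⁻ → Mg, so n(e⁻) = 2 × 0.1868 = 0.3736 mol
Q = 0.3736 × 96485 / 0.826 = 43640 C
I = Q / t = 43640 / 23472 s = 1.86 A

1.86 A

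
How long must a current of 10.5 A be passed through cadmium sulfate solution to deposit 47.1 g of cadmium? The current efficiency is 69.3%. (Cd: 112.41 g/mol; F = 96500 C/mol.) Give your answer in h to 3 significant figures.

n(Cd) = 47.1 / 112.41 = 0.4190 mol
Cd²⁺ + 2e⁻ → Cd, so n(e⁻) = 2 × 0.4190 = 0.8380 mol
Q = 0.8380 × 96500 / 0.693 = 1.167×10^5 C
t = Q / I = 1.167×10^5 / 10.5 = 11110 s = 3.09 h

3.09 h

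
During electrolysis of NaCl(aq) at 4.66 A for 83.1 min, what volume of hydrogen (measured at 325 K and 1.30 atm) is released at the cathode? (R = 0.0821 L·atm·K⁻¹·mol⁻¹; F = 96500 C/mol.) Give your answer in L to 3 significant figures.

Q = 4.66 A × 4986 s = 23230 C
Moles of electrons = 23230 / 96500 = 0.2407 mol
2H⁺ + 2e⁻ → H₂, so n(H₂) = 0.2407 / 2 = 0.1204 mol
V = nRT/P = 0.1204 × 0.0821 × 325 / 1.30 = 2.471 L

2.47 L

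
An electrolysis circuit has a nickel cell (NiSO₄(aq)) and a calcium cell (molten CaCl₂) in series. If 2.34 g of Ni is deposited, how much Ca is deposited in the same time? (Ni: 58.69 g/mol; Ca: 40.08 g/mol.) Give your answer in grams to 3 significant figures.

n(Ni) = 2.34 / 58.69 = 0.03987 mol
Ni²⁺ + 2e⁻ → Ni, so n(e⁻) = 2 × 0.03987 = 0.07974 mol
Since the cells are in series, n(e⁻) in the Ca cell is also 0.07974 mol.
Ca²⁺ + 2e⁻ → Ca, so n(Ca) = 0.07974 / 2 = 0.03987 mol
m(Ca) = 0.03987 × 40.08 = 1.60 g

1.60 g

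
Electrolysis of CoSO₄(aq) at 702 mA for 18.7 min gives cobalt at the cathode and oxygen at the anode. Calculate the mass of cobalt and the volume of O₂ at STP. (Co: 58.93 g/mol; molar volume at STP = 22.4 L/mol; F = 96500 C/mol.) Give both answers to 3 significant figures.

0.240 g Co; 0.0457 L O₂

Q = 0.702 × 1122 = 787.6 C; n(e⁻) = 787.6 / 96500 = 0.008162 mol
Cathode: Co²⁺ + 2e⁻ → Co → n(Co) = 0.008162/2 = 0.004081 mol → 0.240 g
Anode: 2H₂O → O₂ + 4H⁺ + 4e⁻ → n(O₂) = 0.008162/4 = 0.002041 mol → 0.0457 L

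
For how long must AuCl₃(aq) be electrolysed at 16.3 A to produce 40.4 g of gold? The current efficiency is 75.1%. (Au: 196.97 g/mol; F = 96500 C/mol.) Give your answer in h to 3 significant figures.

1.35 h

n(Au) = 40.4 / 196.97 = 0.2051 mol
Au³⁺ + 3e⁻ → Au, so n(e⁻) = 3 × 0.2051 = 0.6153 mol
Q = 0.6153 × 96500 / 0.751 = 79060 C
t = Q / I = 79060 / 16.3 = 4850 s = 1.35 h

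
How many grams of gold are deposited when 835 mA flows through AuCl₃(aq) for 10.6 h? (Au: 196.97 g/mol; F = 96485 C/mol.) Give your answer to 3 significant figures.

21.7 g

Charge passed = 0.835 × 38160 = 31860 C
n(e⁻) = Q/F = 31860/96485 = 0.3302 mol
Au³⁺ + 3e⁻ → Au, so n(Au) = 0.3302 / 3 = 0.1101 mol
m = 0.1101 × 196.97 = 21.7 g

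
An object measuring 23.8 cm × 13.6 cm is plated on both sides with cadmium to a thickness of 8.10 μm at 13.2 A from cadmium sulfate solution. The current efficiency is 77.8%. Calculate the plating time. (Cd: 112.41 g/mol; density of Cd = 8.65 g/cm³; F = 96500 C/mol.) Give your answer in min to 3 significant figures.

Plated area = 2 × 23.8 × 13.6 = 647.4 cm²
Volume = 647.4 × 8.10×10⁻⁴ cm = 0.5244 cm³
m(Cd) = 0.5244 × 8.65 = 4.536 g
n(Cd) = 4.536 / 112.41 = 0.04035 mol; n(e⁻) = 2 × 0.04035 = 0.08070 mol
Q = 0.08070 × 96500 / 0.778 = 10010 C
t = 10010 / 13.2 = 758.3 s = 12.6 min

12.6 min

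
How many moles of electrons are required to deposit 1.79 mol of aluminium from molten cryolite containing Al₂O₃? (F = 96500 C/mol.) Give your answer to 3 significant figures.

5.37 mol

Al³⁺ + 3e⁻ → Al, so n(e⁻) = 3 × 1.79 = 5.370 mol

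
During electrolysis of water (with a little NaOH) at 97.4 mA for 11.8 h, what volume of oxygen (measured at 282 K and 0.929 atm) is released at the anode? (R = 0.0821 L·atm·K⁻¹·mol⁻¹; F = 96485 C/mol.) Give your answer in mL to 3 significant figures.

267 mL

Q = 0.0974 A × 42480 s = 4138 C
n(e⁻) = 4138 / 96485 = 0.04289 mol
2H₂O → O₂ + 4H⁺ + 4e⁻, so n(O₂) = 0.04289 / 4 = 0.01072 mol
V = nRT/P = 0.01072 × 0.0821 × 282 / 0.929 = 0.2672 L
= 267 mL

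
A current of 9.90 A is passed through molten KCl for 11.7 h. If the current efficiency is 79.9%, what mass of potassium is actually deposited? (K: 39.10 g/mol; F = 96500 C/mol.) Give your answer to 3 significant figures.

135 g

Q = 9.90 × 42120 = 4.170×10^5 C
n(e⁻) = 4.170×10^5 / 96500 = 4.321 mol
K⁺ + e⁻ → K, so theoretical m(K) = 4.321 × 39.10 = 169.0 g
Actual mass = 79.9% × 169.0 = 135 g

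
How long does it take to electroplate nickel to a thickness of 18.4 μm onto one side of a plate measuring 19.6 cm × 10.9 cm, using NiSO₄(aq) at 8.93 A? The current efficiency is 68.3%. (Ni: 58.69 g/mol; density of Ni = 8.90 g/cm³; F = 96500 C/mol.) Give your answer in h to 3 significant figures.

0.524 h

Plated area = 19.6 × 10.9 = 213.6 cm²
Volume = 213.6 × 18.4×10⁻⁴ cm = 0.3930 cm³
m(Ni) = 0.3930 × 8.90 = 3.498 g
n(Ni) = 3.498 / 58.69 = 0.05960 mol; n(e⁻) = 2 × 0.05960 = 0.1192 mol
Q = 0.1192 × 96500 / 0.683 = 16840 C
t = 16840 / 8.93 = 1886 s = 0.524 h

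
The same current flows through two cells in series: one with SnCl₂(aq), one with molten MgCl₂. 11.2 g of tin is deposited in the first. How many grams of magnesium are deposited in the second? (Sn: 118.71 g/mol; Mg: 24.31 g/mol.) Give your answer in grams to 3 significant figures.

n(Sn) = 11.2 / 118.71 = 0.09435 mol
Sn²⁺ + 2e⁻ → Sn, so n(e⁻) = 2 × 0.09435 = 0.1887 mol
In series, the same 0.1887 mol of electrons flows through the second cell.
Mg²⁺ + 2e⁻ → Mg, so n(Mg) = 0.1887 / 2 = 0.09435 mol
m(Mg) = 0.09435 × 24.31 = 2.29 g

2.29 g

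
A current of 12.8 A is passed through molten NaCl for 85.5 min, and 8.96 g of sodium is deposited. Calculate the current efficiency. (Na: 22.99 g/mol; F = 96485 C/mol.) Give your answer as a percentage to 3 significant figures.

Q = 12.8 × 5130 = 65660 C
n(e⁻) = 65660 / 96485 = 0.6805 mol
Na⁺ + e⁻ → Na, so theoretical n(Na) = 0.6805 mol → 15.64 g
Efficiency = 8.96 / 15.64 = 0.5729 = 57.3%

57.3%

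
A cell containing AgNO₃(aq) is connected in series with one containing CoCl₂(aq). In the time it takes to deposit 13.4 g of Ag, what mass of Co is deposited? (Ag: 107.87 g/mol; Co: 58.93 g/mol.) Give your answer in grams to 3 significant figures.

n(Ag) = 13.4 / 107.87 = 0.1242 mol
Ag⁺ + e⁻ → Ag, so n(e⁻) = 0.1242 mol
Since the cells are in series, n(e⁻) in the Co cell is also 0.1242 mol.
Co²⁺ + 2e⁻ → Co, so n(Co) = 0.1242 / 2 = 0.06210 mol
m(Co) = 0.06210 × 58.93 = 3.66 g

3.66 g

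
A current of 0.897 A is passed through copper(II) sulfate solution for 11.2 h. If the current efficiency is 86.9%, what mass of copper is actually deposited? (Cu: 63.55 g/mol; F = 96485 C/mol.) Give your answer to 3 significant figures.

Q = 0.897 × 40320 = 36170 C
n(e⁻) = 36170 / 96485 = 0.3749 mol
Cu²⁺ + 2e⁻ → Cu, so theoretical m(Cu) = 0.1875 × 63.55 = 11.92 g
Actual mass = 86.9% × 11.92 = 10.4 g

10.4 g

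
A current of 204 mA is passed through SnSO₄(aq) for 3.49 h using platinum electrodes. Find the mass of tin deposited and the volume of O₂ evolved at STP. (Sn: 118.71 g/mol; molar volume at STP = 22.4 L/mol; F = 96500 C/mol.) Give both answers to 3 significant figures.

Q = 0.204 × 12564 = 2563 C; n(e⁻) = 2563 / 96500 = 0.02656 mol
Cathode: Sn²⁺ + 2e⁻ → Sn → n(Sn) = 0.02656/2 = 0.01328 mol → 1.58 g
Anode: 2H₂O → O₂ + 4H⁺ + 4e⁻ → n(O₂) = 0.02656/4 = 0.006640 mol → 0.149 L

1.58 g Sn; 0.149 L O₂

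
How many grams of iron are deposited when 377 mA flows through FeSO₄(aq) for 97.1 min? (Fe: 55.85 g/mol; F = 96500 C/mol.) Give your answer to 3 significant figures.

0.636 g

Q = 0.377 A × 5826 s = 2196 C
n(e⁻) = 2196 / 96500 = 0.02276 mol
Fe²⁺ + 2e⁻ → Fe, so n(Fe) = 0.02276 / 2 = 0.01138 mol
m = 0.01138 × 55.85 = 0.636 g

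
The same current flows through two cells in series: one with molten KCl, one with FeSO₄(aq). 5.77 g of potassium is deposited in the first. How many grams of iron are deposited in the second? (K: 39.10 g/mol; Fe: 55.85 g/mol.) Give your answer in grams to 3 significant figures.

n(K) = 5.77 / 39.10 = 0.1476 mol
K⁺ + e⁻ → K, so n(e⁻) = 0.1476 mol
Since the cells are in series, n(e⁻) in the Fe cell is also 0.1476 mol.
Fe²⁺ + 2e⁻ → Fe, so n(Fe) = 0.1476 / 2 = 0.07380 mol
m(Fe) = 0.07380 × 55.85 = 4.12 g

4.12 g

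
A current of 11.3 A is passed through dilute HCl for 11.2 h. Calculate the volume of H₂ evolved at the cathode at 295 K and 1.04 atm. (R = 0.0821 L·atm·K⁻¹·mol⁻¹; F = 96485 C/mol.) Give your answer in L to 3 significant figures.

Q = 11.3 A × 40320 s = 4.556×10^5 C
n(e⁻) = 4.556×10^5 / 96485 = 4.722 mol
2H⁺ + 2e⁻ → H₂, so n(H₂) = 4.722 / 2 = 2.361 mol
V = nRT/P = 2.361 × 0.0821 × 295 / 1.04 = 54.98 L

55.0 L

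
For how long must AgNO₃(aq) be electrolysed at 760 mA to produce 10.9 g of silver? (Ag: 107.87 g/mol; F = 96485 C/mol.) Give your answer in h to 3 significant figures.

3.56 h

n(Ag) = 10.9 / 107.87 = 0.1010 mol
Ag⁺ + e⁻ → Ag, so n(e⁻) = 0.1010 mol
Q = 0.1010 × 96485 = 9745 C
t = Q / I = 9745 / 0.760 = 12820 s = 3.56 h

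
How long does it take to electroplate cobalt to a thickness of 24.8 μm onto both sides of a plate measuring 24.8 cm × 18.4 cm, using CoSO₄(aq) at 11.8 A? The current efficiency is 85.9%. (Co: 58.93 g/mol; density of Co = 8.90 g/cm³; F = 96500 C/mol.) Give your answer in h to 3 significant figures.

1.81 h

Plated area = 2 × 24.8 × 18.4 = 912.6 cm²
Volume = 912.6 × 24.8×10⁻⁴ cm = 2.263 cm³
m(Co) = 2.263 × 8.90 = 20.14 g
n(Co) = 20.14 / 58.93 = 0.3418 mol; n(e⁻) = 2 × 0.3418 = 0.6836 mol
Q = 0.6836 × 96500 / 0.859 = 76800 C
t = 76800 / 11.8 = 6508 s = 1.81 h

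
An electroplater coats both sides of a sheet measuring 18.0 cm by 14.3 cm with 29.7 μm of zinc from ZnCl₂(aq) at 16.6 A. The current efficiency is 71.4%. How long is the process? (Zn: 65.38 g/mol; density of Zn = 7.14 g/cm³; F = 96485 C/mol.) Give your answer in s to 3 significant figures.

Plated area = 2 × 18.0 × 14.3 = 514.8 cm²
Volume = 514.8 × 29.7×10⁻⁴ cm = 1.529 cm³
m(Zn) = 1.529 × 7.14 = 10.92 g
n(Zn) = 10.92 / 65.38 = 0.1670 mol; n(e⁻) = 2 × 0.1670 = 0.3340 mol
Q = 0.3340 × 96485 / 0.714 = 45130 C
t = 45130 / 16.6 = 2719 s

2720 s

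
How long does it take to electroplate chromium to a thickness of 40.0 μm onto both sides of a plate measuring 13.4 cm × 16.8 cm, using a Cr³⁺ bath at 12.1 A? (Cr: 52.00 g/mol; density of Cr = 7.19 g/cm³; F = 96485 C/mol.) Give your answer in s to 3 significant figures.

Plated area = 2 × 13.4 × 16.8 = 450.2 cm²
Volume = 450.2 × 40.0×10⁻⁴ cm = 1.801 cm³
m(Cr) = 1.801 × 7.19 = 12.95 g
n(Cr) = 12.95 / 52.00 = 0.2490 mol; n(e⁻) = 3 × 0.2490 = 0.7470 mol
Q = 0.7470 × 96485 = 72070 C
t = 72070 / 12.1 = 5956 s

5960 s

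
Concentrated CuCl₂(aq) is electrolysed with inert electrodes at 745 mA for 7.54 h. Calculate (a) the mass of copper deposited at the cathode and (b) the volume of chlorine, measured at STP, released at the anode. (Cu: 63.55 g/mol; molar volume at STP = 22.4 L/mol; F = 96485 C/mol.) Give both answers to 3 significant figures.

6.66 g Cu; 2.35 L Cl₂

Q = 0.745 × 27144 = 20220 C; n(e⁻) = 20220 / 96485 = 0.2096 mol
Cathode: Cu²⁺ + 2e⁻ → Cu → n(Cu) = 0.2096/2 = 0.1048 mol → 6.66 g
Anode: 2Cl⁻ → Cl₂ + 2e⁻ → n(Cl₂) = 0.2096/2 = 0.1048 mol → 2.35 L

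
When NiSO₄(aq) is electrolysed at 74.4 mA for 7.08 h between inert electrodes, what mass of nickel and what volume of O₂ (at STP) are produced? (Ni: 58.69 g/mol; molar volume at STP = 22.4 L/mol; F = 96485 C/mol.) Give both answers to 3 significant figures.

Q = 0.0744 × 25488 = 1896 C; n(e⁻) = 1896 / 96485 = 0.01965 mol
Cathode: Ni²⁺ + 2e⁻ → Ni → n(Ni) = 0.01965/2 = 0.009825 mol → 0.577 g
Anode: 2H₂O → O₂ + 4H⁺ + 4e⁻ → n(O₂) = 0.01965/4 = 0.004913 mol → 0.110 L

0.577 g Ni; 0.110 L O₂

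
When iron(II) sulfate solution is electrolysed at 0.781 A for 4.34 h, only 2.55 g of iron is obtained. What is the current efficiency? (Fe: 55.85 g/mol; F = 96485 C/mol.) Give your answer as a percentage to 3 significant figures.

Q = 0.781 × 15624 = 12200 C
n(e⁻) = 12200 / 96485 = 0.1264 mol
Fe²⁺ + 2e⁻ → Fe, so theoretical n(Fe) = 0.06320 mol → 3.530 g
Efficiency = 2.55 / 3.530 = 0.7224 = 72.2%

72.2%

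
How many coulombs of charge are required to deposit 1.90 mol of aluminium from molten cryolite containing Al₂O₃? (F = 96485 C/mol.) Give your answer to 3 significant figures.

5.50×10^5 C

Al³⁺ + 3e⁻ → Al, so n(e⁻) = 3 × 1.90 = 5.700 mol
Q = 5.700 × 96485 = 5.500×10^5 C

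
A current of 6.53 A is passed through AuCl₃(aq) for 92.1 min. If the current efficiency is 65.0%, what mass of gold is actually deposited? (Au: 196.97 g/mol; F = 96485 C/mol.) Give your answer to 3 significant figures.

Q = 6.53 × 5526 = 36080 C
n(e⁻) = 36080 / 96485 = 0.3739 mol
Au³⁺ + 3e⁻ → Au, so theoretical m(Au) = 0.1246 × 196.97 = 24.54 g
Actual mass = 65.0% × 24.54 = 16.0 g

16.0 g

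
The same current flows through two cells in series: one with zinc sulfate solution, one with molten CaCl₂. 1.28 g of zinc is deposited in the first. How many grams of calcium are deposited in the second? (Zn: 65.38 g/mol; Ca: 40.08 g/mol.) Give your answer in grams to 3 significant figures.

n(Zn) = 1.28 / 65.38 = 0.01958 mol
Zn²⁺ + 2e⁻ → Zn, so n(e⁻) = 2 × 0.01958 = 0.03916 mol
Since the cells are in series, n(e⁻) in the Ca cell is also 0.03916 mol.
Ca²⁺ + 2e⁻ → Ca, so n(Ca) = 0.03916 / 2 = 0.01958 mol
m(Ca) = 0.01958 × 40.08 = 0.785 g

0.785 g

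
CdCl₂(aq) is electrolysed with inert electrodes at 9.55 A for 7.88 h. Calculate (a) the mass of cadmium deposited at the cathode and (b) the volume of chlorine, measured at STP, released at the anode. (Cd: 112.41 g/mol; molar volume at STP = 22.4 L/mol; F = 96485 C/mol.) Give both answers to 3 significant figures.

158 g Cd; 31.4 L Cl₂

Q = 9.55 × 28368 = 2.709×10^5 C; n(e⁻) = 2.709×10^5 / 96485 = 2.808 mol
Cathode: Cd²⁺ + 2e⁻ → Cd → n(Cd) = 2.808/2 = 1.404 mol → 158 g
Anode: 2Cl⁻ → Cl₂ + 2e⁻ → n(Cl₂) = 2.808/2 = 1.404 mol → 31.4 L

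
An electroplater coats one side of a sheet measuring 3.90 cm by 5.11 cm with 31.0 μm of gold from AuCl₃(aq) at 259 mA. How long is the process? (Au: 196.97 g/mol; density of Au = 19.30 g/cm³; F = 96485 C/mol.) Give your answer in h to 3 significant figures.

1.88 h

Plated area = 3.90 × 5.11 = 19.93 cm²
Volume = 19.93 × 31.0×10⁻⁴ cm = 0.06178 cm³
m(Au) = 0.06178 × 19.30 = 1.192 g
n(Au) = 1.192 / 196.97 = 0.006052 mol; n(e⁻) = 3 × 0.006052 = 0.01816 mol
Q = 0.01816 × 96485 = 1752 C
t = 1752 / 0.259 = 6764 s = 1.88 h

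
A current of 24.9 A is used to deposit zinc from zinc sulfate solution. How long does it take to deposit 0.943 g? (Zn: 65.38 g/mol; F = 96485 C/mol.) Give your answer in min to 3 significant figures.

n(Zn) = 0.943 / 65.38 = 0.01442 mol
Zn²⁺ + 2e⁻ → Zn, so n(e⁻) = 2 × 0.01442 = 0.02884 mol
Q = 0.02884 × 96485 = 2783 C
t = Q / I = 2783 / 24.9 = 111.8 s = 1.86 min

1.86 min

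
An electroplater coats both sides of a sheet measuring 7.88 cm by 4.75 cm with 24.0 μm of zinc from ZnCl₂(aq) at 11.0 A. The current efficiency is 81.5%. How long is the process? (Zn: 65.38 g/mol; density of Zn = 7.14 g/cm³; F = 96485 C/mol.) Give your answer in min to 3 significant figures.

7.04 min

Plated area = 2 × 7.88 × 4.75 = 74.86 cm²
Volume = 74.86 × 24.0×10⁻⁴ cm = 0.1797 cm³
m(Zn) = 0.1797 × 7.14 = 1.283 g
n(Zn) = 1.283 / 65.38 = 0.01962 mol; n(e⁻) = 2 × 0.01962 = 0.03924 mol
Q = 0.03924 × 96485 / 0.815 = 4645 C
t = 4645 / 11.0 = 422.3 s = 7.04 min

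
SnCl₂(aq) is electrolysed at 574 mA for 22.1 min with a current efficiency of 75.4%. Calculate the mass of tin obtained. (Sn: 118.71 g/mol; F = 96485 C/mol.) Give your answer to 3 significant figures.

0.353 g

Q = 0.574 × 1326 = 761.1 C
n(e⁻) = 761.1 / 96485 = 0.007888 mol
Sn²⁺ + 2e⁻ → Sn, so theoretical m(Sn) = 0.003944 × 118.71 = 0.4682 g
Actual mass = 75.4% × 0.4682 = 0.353 g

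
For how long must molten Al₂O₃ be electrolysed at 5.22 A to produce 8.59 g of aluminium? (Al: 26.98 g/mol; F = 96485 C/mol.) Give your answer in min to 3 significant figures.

294 min

n(Al) = 8.59 / 26.98 = 0.3184 mol
Al³⁺ + 3e⁻ → Al, so n(e⁻) = 3 × 0.3184 = 0.9552 mol
Q = 0.9552 × 96485 = 92160 C
t = Q / I = 92160 / 5.22 = 17660 s = 294 min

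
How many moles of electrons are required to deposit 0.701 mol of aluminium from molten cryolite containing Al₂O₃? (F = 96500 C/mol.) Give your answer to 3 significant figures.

2.10 mol

Al³⁺ + 3e⁻ → Al, so n(e⁻) = 3 × 0.701 = 2.103 mol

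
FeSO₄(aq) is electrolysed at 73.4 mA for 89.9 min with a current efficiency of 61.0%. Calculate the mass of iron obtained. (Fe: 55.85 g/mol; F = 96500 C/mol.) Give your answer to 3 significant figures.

Q = 0.0734 × 5394 = 395.9 C
n(e⁻) = 395.9 / 96500 = 0.004103 mol
Fe²⁺ + 2e⁻ → Fe, so theoretical m(Fe) = 0.002052 × 55.85 = 0.1146 g
Actual mass = 61.0% × 0.1146 = 0.0699 g

0.0699 g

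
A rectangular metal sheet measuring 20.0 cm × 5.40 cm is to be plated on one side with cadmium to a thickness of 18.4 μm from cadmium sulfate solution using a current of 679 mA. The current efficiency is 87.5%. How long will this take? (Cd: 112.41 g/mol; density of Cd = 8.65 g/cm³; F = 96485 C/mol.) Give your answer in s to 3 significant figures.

Plated area = 20.0 × 5.40 = 108.0 cm²
Volume = 108.0 × 18.4×10⁻⁴ cm = 0.1987 cm³
m(Cd) = 0.1987 × 8.65 = 1.719 g
n(Cd) = 1.719 / 112.41 = 0.01529 mol; n(e⁻) = 2 × 0.01529 = 0.03058 mol
Q = 0.03058 × 96485 / 0.875 = 3372 C
t = 3372 / 0.679 = 4966 s

4970 s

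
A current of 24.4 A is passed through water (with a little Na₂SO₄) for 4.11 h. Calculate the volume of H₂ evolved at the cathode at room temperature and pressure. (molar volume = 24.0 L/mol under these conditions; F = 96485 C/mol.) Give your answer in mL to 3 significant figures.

Q = It = 24.4 × 14796 = 3.610×10^5 C
Moles of electrons = 3.610×10^5 / 96485 = 3.742 mol
2H⁺ + 2e⁻ → H₂, so n(H₂) = 3.742 / 2 = 1.871 mol
V = 1.871 × 24.0 = 44.90 L
= 44900 mL

44900 mL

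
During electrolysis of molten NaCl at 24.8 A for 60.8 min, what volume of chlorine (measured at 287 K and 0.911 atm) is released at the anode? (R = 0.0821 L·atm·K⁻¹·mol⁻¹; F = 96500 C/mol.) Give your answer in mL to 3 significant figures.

12100 mL

Q = 24.8 A × 3648 s = 90470 C
n(e⁻) = 90470 / 96500 = 0.9375 mol
2Cl⁻ → Cl₂ + 2e⁻, so n(Cl₂) = 0.9375 / 2 = 0.4688 mol
V = nRT/P = 0.4688 × 0.0821 × 287 / 0.911 = 12.13 L
= 12100 mL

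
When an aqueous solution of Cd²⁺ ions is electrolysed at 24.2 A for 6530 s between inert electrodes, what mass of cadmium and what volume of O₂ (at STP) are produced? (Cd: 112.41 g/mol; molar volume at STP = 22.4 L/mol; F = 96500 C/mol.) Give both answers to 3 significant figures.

Q = 24.2 × 6530 = 1.580×10^5 C; n(e⁻) = 1.580×10^5 / 96500 = 1.637 mol
Cathode: Cd²⁺ + 2e⁻ → Cd → n(Cd) = 1.637/2 = 0.8185 mol → 92.0 g
Anode: 2H₂O → O₂ + 4H⁺ + 4e⁻ → n(O₂) = 1.637/4 = 0.4093 mol → 9.17 L

92.0 g Cd; 9.17 L O₂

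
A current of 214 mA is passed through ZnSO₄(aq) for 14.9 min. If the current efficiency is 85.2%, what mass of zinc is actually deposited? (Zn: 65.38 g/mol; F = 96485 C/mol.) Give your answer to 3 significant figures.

0.0552 g

Q = 0.214 × 894 = 191.3 C
n(e⁻) = 191.3 / 96485 = 0.001983 mol
Zn²⁺ + 2e⁻ → Zn, so theoretical m(Zn) = 9.915×10^-4 × 65.38 = 0.06482 g
Actual mass = 85.2% × 0.06482 = 0.0552 g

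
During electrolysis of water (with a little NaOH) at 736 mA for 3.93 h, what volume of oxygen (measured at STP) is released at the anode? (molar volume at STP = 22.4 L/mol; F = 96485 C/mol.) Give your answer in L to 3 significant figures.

0.604 L

Charge passed = 0.736 × 14148 = 10410 C
Moles of electrons = 10410 / 96485 = 0.1079 mol
2H₂O → O₂ + 4H⁺ + 4e⁻, so n(O₂) = 0.1079 / 4 = 0.02698 mol
V = 0.02698 × 22.4 = 0.6044 L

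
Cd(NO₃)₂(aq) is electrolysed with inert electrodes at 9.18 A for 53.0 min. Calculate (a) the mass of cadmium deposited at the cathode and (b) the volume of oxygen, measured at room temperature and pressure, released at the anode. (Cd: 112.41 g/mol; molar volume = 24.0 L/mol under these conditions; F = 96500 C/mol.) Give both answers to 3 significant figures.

17.0 g Cd; 1.82 L O₂

Q = 9.18 × 3180 = 29190 C; n(e⁻) = 29190 / 96500 = 0.3025 mol
Cathode: Cd²⁺ + 2e⁻ → Cd → n(Cd) = 0.3025/2 = 0.1513 mol → 17.0 g
Anode: 2H₂O → O₂ + 4H⁺ + 4e⁻ → n(O₂) = 0.3025/4 = 0.07563 mol → 1.82 L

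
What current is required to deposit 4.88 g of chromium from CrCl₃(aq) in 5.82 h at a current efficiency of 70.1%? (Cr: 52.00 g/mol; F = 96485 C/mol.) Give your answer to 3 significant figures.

n(Cr) = 4.88 / 52.00 = 0.09385 mol
Cr³⁺ + 3e⁻ → Cr, so n(e⁻) = 3 × 0.09385 = 0.2816 mol
Q = 0.2816 × 96485 / 0.701 = 38760 C
I = Q / t = 38760 / 20952 s = 1.85 A

1.85 A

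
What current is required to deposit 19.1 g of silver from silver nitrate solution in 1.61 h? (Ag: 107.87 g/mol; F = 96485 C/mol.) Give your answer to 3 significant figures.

2.95 A

n(Ag) = 19.1 / 107.87 = 0.1771 mol
Ag⁺ + e⁻ → Ag, so n(e⁻) = 0.1771 mol
Q = 0.1771 × 96485 = 17090 C
I = Q / t = 17090 / 5796 s = 2.95 A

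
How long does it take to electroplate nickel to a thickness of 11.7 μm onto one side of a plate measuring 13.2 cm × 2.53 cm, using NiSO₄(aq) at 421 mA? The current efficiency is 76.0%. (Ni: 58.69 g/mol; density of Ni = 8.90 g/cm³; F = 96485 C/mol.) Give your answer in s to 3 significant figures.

Plated area = 13.2 × 2.53 = 33.40 cm²
Volume = 33.40 × 11.7×10⁻⁴ cm = 0.03908 cm³
m(Ni) = 0.03908 × 8.90 = 0.3478 g
n(Ni) = 0.3478 / 58.69 = 0.005926 mol; n(e⁻) = 2 × 0.005926 = 0.01185 mol
Q = 0.01185 × 96485 / 0.760 = 1504 C
t = 1504 / 0.421 = 3572 s

3570 s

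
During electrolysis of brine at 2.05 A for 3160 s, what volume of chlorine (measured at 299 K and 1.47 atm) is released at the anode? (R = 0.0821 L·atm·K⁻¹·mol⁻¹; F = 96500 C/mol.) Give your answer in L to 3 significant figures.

0.561 L

Q = It = 2.05 × 3160 = 6478 C
n(e⁻) = 6478 / 96500 = 0.06713 mol
2Cl⁻ → Cl₂ + 2e⁻, so n(Cl₂) = 0.06713 / 2 = 0.03357 mol
V = nRT/P = 0.03357 × 0.0821 × 299 / 1.47 = 0.5606 L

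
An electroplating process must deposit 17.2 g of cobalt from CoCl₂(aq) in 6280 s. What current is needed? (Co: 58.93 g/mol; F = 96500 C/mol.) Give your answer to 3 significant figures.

n(Co) = 17.2 / 58.93 = 0.2919 mol
Co²⁺ + 2e⁻ → Co, so n(e⁻) = 2 × 0.2919 = 0.5838 mol
Q = 0.5838 × 96500 = 56340 C
I = Q / t = 56340 / 6280 s = 8.97 A

8.97 A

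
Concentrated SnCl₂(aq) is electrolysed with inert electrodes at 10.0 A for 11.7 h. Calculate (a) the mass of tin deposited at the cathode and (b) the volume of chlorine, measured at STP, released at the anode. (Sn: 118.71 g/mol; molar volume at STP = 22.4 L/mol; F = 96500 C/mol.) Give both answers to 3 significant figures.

259 g Sn; 48.9 L Cl₂

Q = 10.0 × 42120 = 4.212×10^5 C; n(e⁻) = 4.212×10^5 / 96500 = 4.365 mol
Cathode: Sn²⁺ + 2e⁻ → Sn → n(Sn) = 4.365/2 = 2.183 mol → 259 g
Anode: 2Cl⁻ → Cl₂ + 2e⁻ → n(Cl₂) = 4.365/2 = 2.183 mol → 48.9 L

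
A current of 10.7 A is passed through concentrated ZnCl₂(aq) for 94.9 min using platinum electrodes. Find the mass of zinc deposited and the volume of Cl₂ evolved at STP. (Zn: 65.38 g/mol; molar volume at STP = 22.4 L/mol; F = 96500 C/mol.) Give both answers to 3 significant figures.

Q = 10.7 × 5694 = 60930 C; n(e⁻) = 60930 / 96500 = 0.6314 mol
Cathode: Zn²⁺ + 2e⁻ → Zn → n(Zn) = 0.6314/2 = 0.3157 mol → 20.6 g
Anode: 2Cl⁻ → Cl₂ + 2e⁻ → n(Cl₂) = 0.6314/2 = 0.3157 mol → 7.07 L

20.6 g Zn; 7.07 L Cl₂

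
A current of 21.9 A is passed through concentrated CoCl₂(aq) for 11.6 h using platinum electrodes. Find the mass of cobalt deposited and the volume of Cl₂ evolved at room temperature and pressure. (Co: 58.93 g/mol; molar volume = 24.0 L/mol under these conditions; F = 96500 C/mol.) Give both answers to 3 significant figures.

279 g Co; 114 L Cl₂

Q = 21.9 × 41760 = 9.145×10^5 C; n(e⁻) = 9.145×10^5 / 96500 = 9.477 mol
Cathode: Co²⁺ + 2e⁻ → Co → n(Co) = 9.477/2 = 4.739 mol → 279 g
Anode: 2Cl⁻ → Cl₂ + 2e⁻ → n(Cl₂) = 9.477/2 = 4.739 mol → 114 L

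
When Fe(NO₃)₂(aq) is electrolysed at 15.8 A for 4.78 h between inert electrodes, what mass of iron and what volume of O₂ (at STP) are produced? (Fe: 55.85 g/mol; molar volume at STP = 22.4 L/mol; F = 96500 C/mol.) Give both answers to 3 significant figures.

Q = 15.8 × 17208 = 2.719×10^5 C; n(e⁻) = 2.719×10^5 / 96500 = 2.818 mol
Cathode: Fe²⁺ + 2e⁻ → Fe → n(Fe) = 2.818/2 = 1.409 mol → 78.7 g
Anode: 2H₂O → O₂ + 4H⁺ + 4e⁻ → n(O₂) = 2.818/4 = 0.7045 mol → 15.8 L

78.7 g Fe; 15.8 L O₂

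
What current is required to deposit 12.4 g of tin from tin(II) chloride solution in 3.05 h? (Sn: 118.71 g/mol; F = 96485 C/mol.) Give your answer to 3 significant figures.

1.84 A

n(Sn) = 12.4 / 118.71 = 0.1045 mol
Sn²⁺ + 2e⁻ → Sn, so n(e⁻) = 2 × 0.1045 = 0.2090 mol
Q = 0.2090 × 96485 = 20170 C
I = Q / t = 20170 / 10980 s = 1.84 A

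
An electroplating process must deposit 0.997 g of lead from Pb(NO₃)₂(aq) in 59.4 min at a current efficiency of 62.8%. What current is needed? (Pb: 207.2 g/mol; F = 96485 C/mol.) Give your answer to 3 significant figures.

0.415 A

n(Pb) = 0.997 / 207.2 = 0.004812 mol
Pb²⁺ + 2e⁻ → Pb, so n(e⁻) = 2 × 0.004812 = 0.009624 mol
Q = 0.009624 × 96485 / 0.628 = 1479 C
I = Q / t = 1479 / 3564 s = 0.415 A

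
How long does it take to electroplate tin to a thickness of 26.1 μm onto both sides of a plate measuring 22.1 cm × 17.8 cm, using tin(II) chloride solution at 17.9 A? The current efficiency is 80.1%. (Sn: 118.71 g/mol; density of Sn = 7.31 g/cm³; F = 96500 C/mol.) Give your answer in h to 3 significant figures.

0.473 h

Plated area = 2 × 22.1 × 17.8 = 786.8 cm²
Volume = 786.8 × 26.1×10⁻⁴ cm = 2.054 cm³
m(Sn) = 2.054 × 7.31 = 15.01 g
n(Sn) = 15.01 / 118.71 = 0.1264 mol; n(e⁻) = 2 × 0.1264 = 0.2528 mol
Q = 0.2528 × 96500 / 0.801 = 30460 C
t = 30460 / 17.9 = 1702 s = 0.473 h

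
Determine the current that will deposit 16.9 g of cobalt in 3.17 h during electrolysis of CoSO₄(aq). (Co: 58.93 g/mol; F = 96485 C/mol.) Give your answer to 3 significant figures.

n(Co) = 16.9 / 58.93 = 0.2868 mol
Co²⁺ + 2e⁻ → Co, so n(e⁻) = 2 × 0.2868 = 0.5736 mol
Q = 0.5736 × 96485 = 55340 C
I = Q / t = 55340 / 11412 s = 4.85 A

4.85 A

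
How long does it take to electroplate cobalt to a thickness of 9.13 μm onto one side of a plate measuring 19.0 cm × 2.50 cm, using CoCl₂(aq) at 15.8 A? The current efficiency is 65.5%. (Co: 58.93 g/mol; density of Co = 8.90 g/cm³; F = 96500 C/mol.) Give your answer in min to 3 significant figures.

2.04 min

Plated area = 19.0 × 2.50 = 47.50 cm²
Volume = 47.50 × 9.13×10⁻⁴ cm = 0.04337 cm³
m(Co) = 0.04337 × 8.90 = 0.3860 g
n(Co) = 0.3860 / 58.93 = 0.006550 mol; n(e⁻) = 2 × 0.006550 = 0.01310 mol
Q = 0.01310 × 96500 / 0.655 = 1930 C
t = 1930 / 15.8 = 122.2 s = 2.04 min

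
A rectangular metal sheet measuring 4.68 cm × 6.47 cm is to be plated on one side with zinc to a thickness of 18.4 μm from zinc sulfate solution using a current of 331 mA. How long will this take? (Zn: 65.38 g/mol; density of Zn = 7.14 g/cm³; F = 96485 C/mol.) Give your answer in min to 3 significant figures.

Plated area = 4.68 × 6.47 = 30.28 cm²
Volume = 30.28 × 18.4×10⁻⁴ cm = 0.05572 cm³
m(Zn) = 0.05572 × 7.14 = 0.3978 g
n(Zn) = 0.3978 / 65.38 = 0.006084 mol; n(e⁻) = 2 × 0.006084 = 0.01217 mol
Q = 0.01217 × 96485 = 1174 C
t = 1174 / 0.331 = 3547 s = 59.1 min

59.1 min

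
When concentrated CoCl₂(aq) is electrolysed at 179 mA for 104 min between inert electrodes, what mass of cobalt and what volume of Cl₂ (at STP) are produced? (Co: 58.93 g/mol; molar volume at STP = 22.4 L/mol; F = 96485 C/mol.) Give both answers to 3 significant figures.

Q = 0.179 × 6240 = 1117 C; n(e⁻) = 1117 / 96485 = 0.01158 mol
Cathode: Co²⁺ + 2e⁻ → Co → n(Co) = 0.01158/2 = 0.005790 mol → 0.341 g
Anode: 2Cl⁻ → Cl₂ + 2e⁻ → n(Cl₂) = 0.01158/2 = 0.005790 mol → 0.130 L

0.341 g Co; 0.130 L Cl₂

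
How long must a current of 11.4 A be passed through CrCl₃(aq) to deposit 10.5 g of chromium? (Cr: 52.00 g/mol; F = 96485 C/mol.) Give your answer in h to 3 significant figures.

1.42 h

n(Cr) = 10.5 / 52.00 = 0.2019 mol
Cr³⁺ + 3e⁻ → Cr, so n(e⁻) = 3 × 0.2019 = 0.6057 mol
Q = 0.6057 × 96485 = 58440 C
t = Q / I = 58440 / 11.4 = 5126 s = 1.42 h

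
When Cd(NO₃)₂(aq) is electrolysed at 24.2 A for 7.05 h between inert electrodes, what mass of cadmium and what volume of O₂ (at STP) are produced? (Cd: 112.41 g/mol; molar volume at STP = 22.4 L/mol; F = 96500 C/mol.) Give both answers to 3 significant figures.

Q = 24.2 × 25380 = 6.142×10^5 C; n(e⁻) = 6.142×10^5 / 96500 = 6.365 mol
Cathode: Cd²⁺ + 2e⁻ → Cd → n(Cd) = 6.365/2 = 3.183 mol → 358 g
Anode: 2H₂O → O₂ + 4H⁺ + 4e⁻ → n(O₂) = 6.365/4 = 1.591 mol → 35.6 L

358 g Cd; 35.6 L O₂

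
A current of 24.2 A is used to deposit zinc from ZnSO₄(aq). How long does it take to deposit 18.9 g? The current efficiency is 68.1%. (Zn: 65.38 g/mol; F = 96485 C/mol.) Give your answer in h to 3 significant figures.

0.940 h

n(Zn) = 18.9 / 65.38 = 0.2891 mol
Zn²⁺ + 2e⁻ → Zn, so n(e⁻) = 2 × 0.2891 = 0.5782 mol
Q = 0.5782 × 96485 / 0.681 = 81920 C
t = Q / I = 81920 / 24.2 = 3385 s = 0.940 h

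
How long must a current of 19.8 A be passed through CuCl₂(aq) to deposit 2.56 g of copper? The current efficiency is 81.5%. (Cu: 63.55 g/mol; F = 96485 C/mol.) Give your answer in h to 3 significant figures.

0.134 h

n(Cu) = 2.56 / 63.55 = 0.04028 mol
Cu²⁺ + 2e⁻ → Cu, so n(e⁻) = 2 × 0.04028 = 0.08056 mol
Q = 0.08056 × 96485 / 0.815 = 9537 C
t = Q / I = 9537 / 19.8 = 481.7 s = 0.134 h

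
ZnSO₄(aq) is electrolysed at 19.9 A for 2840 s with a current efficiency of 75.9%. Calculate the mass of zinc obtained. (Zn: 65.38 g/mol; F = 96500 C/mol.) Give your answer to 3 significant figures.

14.5 g

Q = 19.9 × 2840 = 56520 C
n(e⁻) = 56520 / 96500 = 0.5857 mol
Zn²⁺ + 2e⁻ → Zn, so theoretical m(Zn) = 0.2929 × 65.38 = 19.15 g
Actual mass = 75.9% × 19.15 = 14.5 g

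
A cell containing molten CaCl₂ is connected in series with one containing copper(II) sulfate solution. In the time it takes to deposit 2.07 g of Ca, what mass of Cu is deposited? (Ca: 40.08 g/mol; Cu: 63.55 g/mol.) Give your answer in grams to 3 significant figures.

n(Ca) = 2.07 / 40.08 = 0.05165 mol
Ca²⁺ + 2e⁻ → Ca, so n(e⁻) = 2 × 0.05165 = 0.1033 mol
The cells are in series, so the same charge (and hence the same n(e⁻) = 0.1033 mol) passes through both.
Cu²⁺ + 2e⁻ → Cu, so n(Cu) = 0.1033 / 2 = 0.05165 mol
m(Cu) = 0.05165 × 63.55 = 3.28 g

3.28 g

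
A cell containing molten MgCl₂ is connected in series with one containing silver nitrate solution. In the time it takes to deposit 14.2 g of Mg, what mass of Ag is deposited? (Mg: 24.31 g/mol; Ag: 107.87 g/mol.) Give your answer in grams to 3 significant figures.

126 g

n(Mg) = 14.2 / 24.31 = 0.5841 mol
Mg²⁺ + 2e⁻ → Mg, so n(e⁻) = 2 × 0.5841 = 1.168 mol
In series, the same 1.168 mol of electrons flows through the second cell.
Ag⁺ + e⁻ → Ag, so n(Ag) = 1.168 mol
m(Ag) = 1.168 × 107.87 = 126 g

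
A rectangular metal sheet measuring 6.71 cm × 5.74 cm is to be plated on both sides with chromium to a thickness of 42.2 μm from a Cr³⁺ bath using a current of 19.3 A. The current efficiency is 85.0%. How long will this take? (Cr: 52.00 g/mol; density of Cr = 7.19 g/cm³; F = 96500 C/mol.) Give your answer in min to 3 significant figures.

13.2 min

Plated area = 2 × 6.71 × 5.74 = 77.03 cm²
Volume = 77.03 × 42.2×10⁻⁴ cm = 0.3251 cm³
m(Cr) = 0.3251 × 7.19 = 2.337 g
n(Cr) = 2.337 / 52.00 = 0.04494 mol; n(e⁻) = 3 × 0.04494 = 0.1348 mol
Q = 0.1348 × 96500 / 0.850 = 15300 C
t = 15300 / 19.3 = 792.7 s = 13.2 min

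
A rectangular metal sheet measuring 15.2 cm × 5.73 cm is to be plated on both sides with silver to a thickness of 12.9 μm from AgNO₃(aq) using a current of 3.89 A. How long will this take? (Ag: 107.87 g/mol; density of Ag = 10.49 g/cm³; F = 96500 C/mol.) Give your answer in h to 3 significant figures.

Plated area = 2 × 15.2 × 5.73 = 174.2 cm²
Volume = 174.2 × 12.9×10⁻⁴ cm = 0.2247 cm³
m(Ag) = 0.2247 × 10.49 = 2.357 g
n(Ag) = 2.357 / 107.87 = 0.02185 mol; n(e⁻) = 0.02185 mol
Q = 0.02185 × 96500 = 2109 C
t = 2109 / 3.89 = 542.2 s = 0.151 h

0.151 h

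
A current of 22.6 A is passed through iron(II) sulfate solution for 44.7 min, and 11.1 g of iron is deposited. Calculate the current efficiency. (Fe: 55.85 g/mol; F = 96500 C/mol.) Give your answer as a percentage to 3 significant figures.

Q = 22.6 × 2682 = 60610 C
n(e⁻) = 60610 / 96500 = 0.6281 mol
Fe²⁺ + 2e⁻ → Fe, so theoretical n(Fe) = 0.3141 mol → 17.54 g
Efficiency = 11.1 / 17.54 = 0.6328 = 63.3%

63.3%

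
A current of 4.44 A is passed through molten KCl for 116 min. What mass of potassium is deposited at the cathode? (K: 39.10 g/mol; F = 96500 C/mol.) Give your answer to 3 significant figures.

12.5 g

Q = 4.44 A × 6960 s = 30900 C
n(e⁻) = 30900 / 96500 = 0.3202 mol
K⁺ + e⁻ → K, so n(K) = 0.3202 mol
m = 0.3202 × 39.10 = 12.5 g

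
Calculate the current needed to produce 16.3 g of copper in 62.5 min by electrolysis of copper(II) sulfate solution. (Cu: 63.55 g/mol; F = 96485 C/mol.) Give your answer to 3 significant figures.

n(Cu) = 16.3 / 63.55 = 0.2565 mol
Cu²⁺ + 2e⁻ → Cu, so n(e⁻) = 2 × 0.2565 = 0.5130 mol
Q = 0.5130 × 96485 = 49500 C
I = Q / t = 49500 / 3750 s = 13.2 A

13.2 A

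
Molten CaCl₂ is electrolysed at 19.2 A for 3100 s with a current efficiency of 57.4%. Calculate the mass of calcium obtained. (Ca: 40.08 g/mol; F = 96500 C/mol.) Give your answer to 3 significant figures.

7.09 g

Q = 19.2 × 3100 = 59520 C
n(e⁻) = 59520 / 96500 = 0.6168 mol
Ca²⁺ + 2e⁻ → Ca, so theoretical m(Ca) = 0.3084 × 40.08 = 12.36 g
Actual mass = 57.4% × 12.36 = 7.09 g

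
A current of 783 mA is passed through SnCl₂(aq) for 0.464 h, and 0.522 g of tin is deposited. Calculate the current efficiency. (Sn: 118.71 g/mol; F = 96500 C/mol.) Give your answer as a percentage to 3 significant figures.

Q = 0.783 × 1670.4 = 1308 C
n(e⁻) = 1308 / 96500 = 0.01355 mol
Sn²⁺ + 2e⁻ → Sn, so theoretical n(Sn) = 0.006775 mol → 0.8043 g
Efficiency = 0.522 / 0.8043 = 0.6490 = 64.9%

64.9%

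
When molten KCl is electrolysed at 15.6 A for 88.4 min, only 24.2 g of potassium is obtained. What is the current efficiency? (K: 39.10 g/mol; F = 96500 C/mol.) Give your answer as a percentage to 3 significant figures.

72.2%

Q = 15.6 × 5304 = 82740 C
n(e⁻) = 82740 / 96500 = 0.8574 mol
K⁺ + e⁻ → K, so theoretical n(K) = 0.8574 mol → 33.52 g
Efficiency = 24.2 / 33.52 = 0.7220 = 72.2%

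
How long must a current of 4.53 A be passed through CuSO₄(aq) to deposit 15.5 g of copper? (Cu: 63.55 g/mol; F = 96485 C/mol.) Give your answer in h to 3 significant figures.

2.89 h

n(Cu) = 15.5 / 63.55 = 0.2439 mol
Cu²⁺ + 2e⁻ → Cu, so n(e⁻) = 2 × 0.2439 = 0.4878 mol
Q = 0.4878 × 96485 = 47070 C
t = Q / I = 47070 / 4.53 = 10390 s = 2.89 h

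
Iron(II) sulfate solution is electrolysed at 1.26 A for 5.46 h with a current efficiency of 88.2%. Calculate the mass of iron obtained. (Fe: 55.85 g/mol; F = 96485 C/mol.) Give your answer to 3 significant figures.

6.32 g

Q = 1.26 × 19656 = 24770 C
n(e⁻) = 24770 / 96485 = 0.2567 mol
Fe²⁺ + 2e⁻ → Fe, so theoretical m(Fe) = 0.1284 × 55.85 = 7.171 g
Actual mass = 88.2% × 7.171 = 6.32 g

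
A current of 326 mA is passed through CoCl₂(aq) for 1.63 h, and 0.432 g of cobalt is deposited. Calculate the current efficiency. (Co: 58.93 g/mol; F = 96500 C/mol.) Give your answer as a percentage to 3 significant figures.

Q = 0.326 × 5868 = 1913 C
n(e⁻) = 1913 / 96500 = 0.01982 mol
Co²⁺ + 2e⁻ → Co, so theoretical n(Co) = 0.009910 mol → 0.5840 g
Efficiency = 0.432 / 0.5840 = 0.7397 = 74.0%

74.0%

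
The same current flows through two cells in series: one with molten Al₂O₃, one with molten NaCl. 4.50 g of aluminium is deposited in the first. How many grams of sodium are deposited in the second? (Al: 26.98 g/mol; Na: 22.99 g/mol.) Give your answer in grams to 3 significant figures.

n(Al) = 4.50 / 26.98 = 0.1668 mol
Al³⁺ + 3e⁻ → Al, so n(e⁻) = 3 × 0.1668 = 0.5004 mol
Since the cells are in series, n(e⁻) in the Na cell is also 0.5004 mol.
Na⁺ + e⁻ → Na, so n(Na) = 0.5004 mol
m(Na) = 0.5004 × 22.99 = 11.5 g

11.5 g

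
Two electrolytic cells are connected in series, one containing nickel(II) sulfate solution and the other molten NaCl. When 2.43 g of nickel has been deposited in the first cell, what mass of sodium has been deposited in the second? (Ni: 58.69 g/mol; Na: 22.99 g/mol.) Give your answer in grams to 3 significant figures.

n(Ni) = 2.43 / 58.69 = 0.04140 mol
Ni²⁺ + 2e⁻ → Ni, so n(e⁻) = 2 × 0.04140 = 0.08280 mol
The cells are in series, so the same charge (and hence the same n(e⁻) = 0.08280 mol) passes through both.
Na⁺ + e⁻ → Na, so n(Na) = 0.08280 mol
m(Na) = 0.08280 × 22.99 = 1.90 g

1.90 g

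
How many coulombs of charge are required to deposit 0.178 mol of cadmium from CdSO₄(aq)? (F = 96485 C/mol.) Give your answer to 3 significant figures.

Cd²⁺ + 2e⁻ → Cd, so n(e⁻) = 2 × 0.178 = 0.3560 mol
Q = 0.3560 × 96485 = 34350 C

34300 C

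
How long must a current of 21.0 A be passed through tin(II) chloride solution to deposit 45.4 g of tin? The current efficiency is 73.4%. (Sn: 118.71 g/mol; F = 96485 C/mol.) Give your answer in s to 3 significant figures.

n(Sn) = 45.4 / 118.71 = 0.3824 mol
Sn²⁺ + 2e⁻ → Sn, so n(e⁻) = 2 × 0.3824 = 0.7648 mol
Q = 0.7648 × 96485 / 0.734 = 1.005×10^5 C
t = Q / I = 1.005×10^5 / 21.0 = 4786 s

4790 s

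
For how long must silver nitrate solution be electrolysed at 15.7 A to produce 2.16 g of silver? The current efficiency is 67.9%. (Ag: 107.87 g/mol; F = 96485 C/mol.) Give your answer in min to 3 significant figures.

n(Ag) = 2.16 / 107.87 = 0.02002 mol
Ag⁺ + e⁻ → Ag, so n(e⁻) = 0.02002 mol
Q = 0.02002 × 96485 / 0.679 = 2845 C
t = Q / I = 2845 / 15.7 = 181.2 s = 3.02 min

3.02 min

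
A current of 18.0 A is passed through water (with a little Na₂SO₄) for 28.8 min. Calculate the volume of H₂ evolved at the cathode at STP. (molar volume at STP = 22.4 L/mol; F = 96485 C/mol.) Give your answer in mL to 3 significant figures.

3610 mL

Q = It = 18.0 × 1728 = 31100 C
n(e⁻) = 31100 / 96485 = 0.3223 mol
2H⁺ + 2e⁻ → H₂, so n(H₂) = 0.3223 / 2 = 0.1612 mol
V = 0.1612 × 22.4 = 3.611 L
= 3610 mL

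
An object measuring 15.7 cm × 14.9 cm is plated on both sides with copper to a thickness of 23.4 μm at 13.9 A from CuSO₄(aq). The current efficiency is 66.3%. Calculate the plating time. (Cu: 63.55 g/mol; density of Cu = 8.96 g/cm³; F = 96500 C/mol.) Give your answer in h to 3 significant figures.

Plated area = 2 × 15.7 × 14.9 = 467.9 cm²
Volume = 467.9 × 23.4×10⁻⁴ cm = 1.095 cm³
m(Cu) = 1.095 × 8.96 = 9.811 g
n(Cu) = 9.811 / 63.55 = 0.1544 mol; n(e⁻) = 2 × 0.1544 = 0.3088 mol
Q = 0.3088 × 96500 / 0.663 = 44950 C
t = 44950 / 13.9 = 3234 s = 0.898 h

0.898 h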